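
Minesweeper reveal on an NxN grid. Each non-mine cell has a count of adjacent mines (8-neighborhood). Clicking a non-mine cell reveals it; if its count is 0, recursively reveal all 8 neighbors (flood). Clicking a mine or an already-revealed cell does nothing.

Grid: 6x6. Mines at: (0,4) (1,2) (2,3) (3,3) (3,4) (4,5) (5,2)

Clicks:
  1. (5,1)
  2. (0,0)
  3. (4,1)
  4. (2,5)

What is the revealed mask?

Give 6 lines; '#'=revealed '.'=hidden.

Answer: ##....
##....
###..#
###...
###...
##....

Derivation:
Click 1 (5,1) count=1: revealed 1 new [(5,1)] -> total=1
Click 2 (0,0) count=0: revealed 14 new [(0,0) (0,1) (1,0) (1,1) (2,0) (2,1) (2,2) (3,0) (3,1) (3,2) (4,0) (4,1) (4,2) (5,0)] -> total=15
Click 3 (4,1) count=1: revealed 0 new [(none)] -> total=15
Click 4 (2,5) count=1: revealed 1 new [(2,5)] -> total=16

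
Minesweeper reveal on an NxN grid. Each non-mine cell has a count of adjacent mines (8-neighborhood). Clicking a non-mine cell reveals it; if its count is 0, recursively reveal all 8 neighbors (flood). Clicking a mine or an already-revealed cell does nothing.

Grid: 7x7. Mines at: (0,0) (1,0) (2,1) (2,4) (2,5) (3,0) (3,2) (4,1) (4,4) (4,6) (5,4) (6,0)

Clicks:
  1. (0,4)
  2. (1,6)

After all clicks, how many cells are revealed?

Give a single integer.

Answer: 12

Derivation:
Click 1 (0,4) count=0: revealed 12 new [(0,1) (0,2) (0,3) (0,4) (0,5) (0,6) (1,1) (1,2) (1,3) (1,4) (1,5) (1,6)] -> total=12
Click 2 (1,6) count=1: revealed 0 new [(none)] -> total=12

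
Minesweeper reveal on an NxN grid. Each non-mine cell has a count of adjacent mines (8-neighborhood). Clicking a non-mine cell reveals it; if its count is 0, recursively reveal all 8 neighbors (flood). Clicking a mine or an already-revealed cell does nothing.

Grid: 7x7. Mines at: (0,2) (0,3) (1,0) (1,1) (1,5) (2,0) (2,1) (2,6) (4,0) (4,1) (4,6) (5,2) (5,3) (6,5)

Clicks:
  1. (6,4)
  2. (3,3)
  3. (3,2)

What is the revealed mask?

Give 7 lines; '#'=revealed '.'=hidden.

Click 1 (6,4) count=2: revealed 1 new [(6,4)] -> total=1
Click 2 (3,3) count=0: revealed 15 new [(1,2) (1,3) (1,4) (2,2) (2,3) (2,4) (2,5) (3,2) (3,3) (3,4) (3,5) (4,2) (4,3) (4,4) (4,5)] -> total=16
Click 3 (3,2) count=2: revealed 0 new [(none)] -> total=16

Answer: .......
..###..
..####.
..####.
..####.
.......
....#..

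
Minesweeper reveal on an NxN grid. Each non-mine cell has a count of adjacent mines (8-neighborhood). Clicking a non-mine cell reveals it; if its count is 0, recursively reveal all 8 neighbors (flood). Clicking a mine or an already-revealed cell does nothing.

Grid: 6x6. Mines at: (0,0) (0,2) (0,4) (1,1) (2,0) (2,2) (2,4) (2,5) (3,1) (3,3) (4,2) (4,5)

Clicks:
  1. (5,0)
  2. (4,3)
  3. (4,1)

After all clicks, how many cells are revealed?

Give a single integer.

Answer: 5

Derivation:
Click 1 (5,0) count=0: revealed 4 new [(4,0) (4,1) (5,0) (5,1)] -> total=4
Click 2 (4,3) count=2: revealed 1 new [(4,3)] -> total=5
Click 3 (4,1) count=2: revealed 0 new [(none)] -> total=5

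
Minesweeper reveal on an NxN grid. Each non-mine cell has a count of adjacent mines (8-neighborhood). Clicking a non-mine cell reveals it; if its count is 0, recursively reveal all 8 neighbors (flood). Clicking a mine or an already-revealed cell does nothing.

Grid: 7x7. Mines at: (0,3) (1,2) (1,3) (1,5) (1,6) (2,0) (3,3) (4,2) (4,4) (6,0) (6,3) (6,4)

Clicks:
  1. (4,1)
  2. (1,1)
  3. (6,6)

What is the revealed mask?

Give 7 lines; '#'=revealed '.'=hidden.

Answer: .......
.#.....
.....##
.....##
.#...##
.....##
.....##

Derivation:
Click 1 (4,1) count=1: revealed 1 new [(4,1)] -> total=1
Click 2 (1,1) count=2: revealed 1 new [(1,1)] -> total=2
Click 3 (6,6) count=0: revealed 10 new [(2,5) (2,6) (3,5) (3,6) (4,5) (4,6) (5,5) (5,6) (6,5) (6,6)] -> total=12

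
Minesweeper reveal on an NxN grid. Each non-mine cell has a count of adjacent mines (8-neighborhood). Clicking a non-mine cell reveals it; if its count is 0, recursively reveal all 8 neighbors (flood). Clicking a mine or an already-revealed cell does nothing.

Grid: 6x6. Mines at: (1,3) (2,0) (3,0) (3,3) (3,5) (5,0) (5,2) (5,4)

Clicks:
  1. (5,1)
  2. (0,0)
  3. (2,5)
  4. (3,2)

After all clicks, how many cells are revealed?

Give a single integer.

Click 1 (5,1) count=2: revealed 1 new [(5,1)] -> total=1
Click 2 (0,0) count=0: revealed 6 new [(0,0) (0,1) (0,2) (1,0) (1,1) (1,2)] -> total=7
Click 3 (2,5) count=1: revealed 1 new [(2,5)] -> total=8
Click 4 (3,2) count=1: revealed 1 new [(3,2)] -> total=9

Answer: 9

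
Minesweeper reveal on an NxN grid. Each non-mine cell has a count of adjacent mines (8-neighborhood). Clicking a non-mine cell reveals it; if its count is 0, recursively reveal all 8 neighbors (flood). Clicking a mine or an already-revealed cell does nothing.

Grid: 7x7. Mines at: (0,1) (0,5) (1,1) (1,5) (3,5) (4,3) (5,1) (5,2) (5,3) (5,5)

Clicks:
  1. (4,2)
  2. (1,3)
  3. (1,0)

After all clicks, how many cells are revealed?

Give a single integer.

Click 1 (4,2) count=4: revealed 1 new [(4,2)] -> total=1
Click 2 (1,3) count=0: revealed 12 new [(0,2) (0,3) (0,4) (1,2) (1,3) (1,4) (2,2) (2,3) (2,4) (3,2) (3,3) (3,4)] -> total=13
Click 3 (1,0) count=2: revealed 1 new [(1,0)] -> total=14

Answer: 14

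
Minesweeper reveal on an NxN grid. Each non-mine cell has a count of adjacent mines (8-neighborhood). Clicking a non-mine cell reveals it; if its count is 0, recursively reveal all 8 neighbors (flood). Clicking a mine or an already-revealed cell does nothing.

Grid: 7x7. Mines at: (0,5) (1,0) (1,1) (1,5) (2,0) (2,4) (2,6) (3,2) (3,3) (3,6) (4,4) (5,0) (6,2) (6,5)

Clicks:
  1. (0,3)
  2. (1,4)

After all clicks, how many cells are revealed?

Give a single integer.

Click 1 (0,3) count=0: revealed 6 new [(0,2) (0,3) (0,4) (1,2) (1,3) (1,4)] -> total=6
Click 2 (1,4) count=3: revealed 0 new [(none)] -> total=6

Answer: 6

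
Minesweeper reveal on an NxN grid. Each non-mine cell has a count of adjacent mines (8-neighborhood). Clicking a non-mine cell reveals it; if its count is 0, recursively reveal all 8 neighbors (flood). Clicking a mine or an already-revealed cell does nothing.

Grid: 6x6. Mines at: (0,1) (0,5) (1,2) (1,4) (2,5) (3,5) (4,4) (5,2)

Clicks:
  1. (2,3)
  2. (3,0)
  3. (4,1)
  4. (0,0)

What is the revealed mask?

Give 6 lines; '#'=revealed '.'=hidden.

Click 1 (2,3) count=2: revealed 1 new [(2,3)] -> total=1
Click 2 (3,0) count=0: revealed 15 new [(1,0) (1,1) (2,0) (2,1) (2,2) (3,0) (3,1) (3,2) (3,3) (4,0) (4,1) (4,2) (4,3) (5,0) (5,1)] -> total=16
Click 3 (4,1) count=1: revealed 0 new [(none)] -> total=16
Click 4 (0,0) count=1: revealed 1 new [(0,0)] -> total=17

Answer: #.....
##....
####..
####..
####..
##....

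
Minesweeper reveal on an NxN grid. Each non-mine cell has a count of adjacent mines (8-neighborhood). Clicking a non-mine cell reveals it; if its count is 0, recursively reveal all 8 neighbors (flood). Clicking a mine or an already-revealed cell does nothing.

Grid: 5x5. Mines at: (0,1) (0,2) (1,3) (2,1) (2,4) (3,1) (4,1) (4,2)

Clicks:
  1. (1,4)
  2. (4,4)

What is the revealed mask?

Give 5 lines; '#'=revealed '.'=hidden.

Answer: .....
....#
.....
...##
...##

Derivation:
Click 1 (1,4) count=2: revealed 1 new [(1,4)] -> total=1
Click 2 (4,4) count=0: revealed 4 new [(3,3) (3,4) (4,3) (4,4)] -> total=5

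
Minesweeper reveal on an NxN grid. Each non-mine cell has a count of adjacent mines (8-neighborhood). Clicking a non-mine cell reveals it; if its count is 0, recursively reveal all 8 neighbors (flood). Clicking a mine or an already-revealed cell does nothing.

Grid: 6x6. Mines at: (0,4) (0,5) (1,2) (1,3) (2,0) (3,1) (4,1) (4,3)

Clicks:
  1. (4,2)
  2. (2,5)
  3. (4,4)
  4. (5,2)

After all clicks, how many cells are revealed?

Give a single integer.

Answer: 12

Derivation:
Click 1 (4,2) count=3: revealed 1 new [(4,2)] -> total=1
Click 2 (2,5) count=0: revealed 10 new [(1,4) (1,5) (2,4) (2,5) (3,4) (3,5) (4,4) (4,5) (5,4) (5,5)] -> total=11
Click 3 (4,4) count=1: revealed 0 new [(none)] -> total=11
Click 4 (5,2) count=2: revealed 1 new [(5,2)] -> total=12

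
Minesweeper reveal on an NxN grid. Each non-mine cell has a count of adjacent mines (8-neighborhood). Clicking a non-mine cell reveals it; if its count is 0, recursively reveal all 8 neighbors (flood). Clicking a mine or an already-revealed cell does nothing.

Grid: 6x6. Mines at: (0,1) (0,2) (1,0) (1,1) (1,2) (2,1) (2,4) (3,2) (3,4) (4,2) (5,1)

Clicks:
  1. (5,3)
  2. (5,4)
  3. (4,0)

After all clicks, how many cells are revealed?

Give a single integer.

Answer: 7

Derivation:
Click 1 (5,3) count=1: revealed 1 new [(5,3)] -> total=1
Click 2 (5,4) count=0: revealed 5 new [(4,3) (4,4) (4,5) (5,4) (5,5)] -> total=6
Click 3 (4,0) count=1: revealed 1 new [(4,0)] -> total=7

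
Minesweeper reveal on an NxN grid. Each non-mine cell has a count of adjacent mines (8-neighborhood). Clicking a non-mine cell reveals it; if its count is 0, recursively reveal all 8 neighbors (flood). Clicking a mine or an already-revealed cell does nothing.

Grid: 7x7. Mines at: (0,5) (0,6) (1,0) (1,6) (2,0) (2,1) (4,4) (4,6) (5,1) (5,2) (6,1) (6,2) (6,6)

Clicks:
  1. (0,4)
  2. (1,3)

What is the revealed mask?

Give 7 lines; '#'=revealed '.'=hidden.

Click 1 (0,4) count=1: revealed 1 new [(0,4)] -> total=1
Click 2 (1,3) count=0: revealed 16 new [(0,1) (0,2) (0,3) (1,1) (1,2) (1,3) (1,4) (1,5) (2,2) (2,3) (2,4) (2,5) (3,2) (3,3) (3,4) (3,5)] -> total=17

Answer: .####..
.#####.
..####.
..####.
.......
.......
.......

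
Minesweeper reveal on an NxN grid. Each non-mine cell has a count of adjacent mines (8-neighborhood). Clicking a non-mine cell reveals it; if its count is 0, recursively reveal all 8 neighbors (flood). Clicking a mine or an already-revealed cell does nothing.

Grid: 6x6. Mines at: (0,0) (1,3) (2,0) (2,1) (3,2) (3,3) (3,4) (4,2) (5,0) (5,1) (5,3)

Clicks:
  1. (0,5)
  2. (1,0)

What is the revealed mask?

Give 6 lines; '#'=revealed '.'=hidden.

Click 1 (0,5) count=0: revealed 6 new [(0,4) (0,5) (1,4) (1,5) (2,4) (2,5)] -> total=6
Click 2 (1,0) count=3: revealed 1 new [(1,0)] -> total=7

Answer: ....##
#...##
....##
......
......
......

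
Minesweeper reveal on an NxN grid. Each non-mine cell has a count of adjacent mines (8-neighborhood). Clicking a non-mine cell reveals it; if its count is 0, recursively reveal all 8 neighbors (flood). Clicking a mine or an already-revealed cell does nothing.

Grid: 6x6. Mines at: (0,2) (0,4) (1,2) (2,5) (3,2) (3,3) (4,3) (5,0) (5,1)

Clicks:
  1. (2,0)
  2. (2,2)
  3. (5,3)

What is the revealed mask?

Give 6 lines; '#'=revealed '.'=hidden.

Click 1 (2,0) count=0: revealed 10 new [(0,0) (0,1) (1,0) (1,1) (2,0) (2,1) (3,0) (3,1) (4,0) (4,1)] -> total=10
Click 2 (2,2) count=3: revealed 1 new [(2,2)] -> total=11
Click 3 (5,3) count=1: revealed 1 new [(5,3)] -> total=12

Answer: ##....
##....
###...
##....
##....
...#..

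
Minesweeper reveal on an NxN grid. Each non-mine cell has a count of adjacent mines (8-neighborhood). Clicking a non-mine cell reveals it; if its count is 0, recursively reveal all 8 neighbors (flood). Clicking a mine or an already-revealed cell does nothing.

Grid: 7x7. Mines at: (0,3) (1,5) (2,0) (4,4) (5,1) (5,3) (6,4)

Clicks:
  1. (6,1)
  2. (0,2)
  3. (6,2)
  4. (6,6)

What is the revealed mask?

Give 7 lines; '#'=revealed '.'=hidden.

Answer: ..#....
.......
.....##
.....##
.....##
.....##
.##..##

Derivation:
Click 1 (6,1) count=1: revealed 1 new [(6,1)] -> total=1
Click 2 (0,2) count=1: revealed 1 new [(0,2)] -> total=2
Click 3 (6,2) count=2: revealed 1 new [(6,2)] -> total=3
Click 4 (6,6) count=0: revealed 10 new [(2,5) (2,6) (3,5) (3,6) (4,5) (4,6) (5,5) (5,6) (6,5) (6,6)] -> total=13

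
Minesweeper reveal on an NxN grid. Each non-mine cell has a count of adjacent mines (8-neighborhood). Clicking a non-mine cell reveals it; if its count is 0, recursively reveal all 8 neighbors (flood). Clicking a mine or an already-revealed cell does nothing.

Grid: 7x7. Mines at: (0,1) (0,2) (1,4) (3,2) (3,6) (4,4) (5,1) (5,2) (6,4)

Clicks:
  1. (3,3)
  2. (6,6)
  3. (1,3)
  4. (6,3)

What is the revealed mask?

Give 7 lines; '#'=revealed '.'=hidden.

Click 1 (3,3) count=2: revealed 1 new [(3,3)] -> total=1
Click 2 (6,6) count=0: revealed 6 new [(4,5) (4,6) (5,5) (5,6) (6,5) (6,6)] -> total=7
Click 3 (1,3) count=2: revealed 1 new [(1,3)] -> total=8
Click 4 (6,3) count=2: revealed 1 new [(6,3)] -> total=9

Answer: .......
...#...
.......
...#...
.....##
.....##
...#.##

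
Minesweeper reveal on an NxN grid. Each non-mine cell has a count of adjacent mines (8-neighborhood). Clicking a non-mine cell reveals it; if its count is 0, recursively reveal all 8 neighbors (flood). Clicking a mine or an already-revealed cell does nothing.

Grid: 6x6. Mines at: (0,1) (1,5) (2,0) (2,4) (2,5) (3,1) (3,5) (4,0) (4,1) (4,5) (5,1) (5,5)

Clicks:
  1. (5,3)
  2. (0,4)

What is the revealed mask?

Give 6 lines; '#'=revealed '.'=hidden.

Click 1 (5,3) count=0: revealed 9 new [(3,2) (3,3) (3,4) (4,2) (4,3) (4,4) (5,2) (5,3) (5,4)] -> total=9
Click 2 (0,4) count=1: revealed 1 new [(0,4)] -> total=10

Answer: ....#.
......
......
..###.
..###.
..###.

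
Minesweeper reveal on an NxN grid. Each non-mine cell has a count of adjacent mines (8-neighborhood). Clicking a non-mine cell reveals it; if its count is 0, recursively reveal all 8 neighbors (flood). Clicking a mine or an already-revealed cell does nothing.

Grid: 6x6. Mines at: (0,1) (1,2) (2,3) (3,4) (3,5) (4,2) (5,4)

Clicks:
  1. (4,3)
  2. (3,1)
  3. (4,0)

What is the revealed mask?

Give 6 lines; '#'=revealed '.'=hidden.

Click 1 (4,3) count=3: revealed 1 new [(4,3)] -> total=1
Click 2 (3,1) count=1: revealed 1 new [(3,1)] -> total=2
Click 3 (4,0) count=0: revealed 9 new [(1,0) (1,1) (2,0) (2,1) (3,0) (4,0) (4,1) (5,0) (5,1)] -> total=11

Answer: ......
##....
##....
##....
##.#..
##....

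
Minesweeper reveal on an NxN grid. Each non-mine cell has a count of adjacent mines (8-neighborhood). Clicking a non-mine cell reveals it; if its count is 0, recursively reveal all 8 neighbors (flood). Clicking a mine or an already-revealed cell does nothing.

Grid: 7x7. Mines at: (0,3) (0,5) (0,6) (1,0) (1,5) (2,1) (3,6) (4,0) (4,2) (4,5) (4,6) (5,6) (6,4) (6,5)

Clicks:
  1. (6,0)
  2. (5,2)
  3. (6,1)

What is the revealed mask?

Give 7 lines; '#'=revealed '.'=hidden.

Answer: .......
.......
.......
.......
.......
####...
####...

Derivation:
Click 1 (6,0) count=0: revealed 8 new [(5,0) (5,1) (5,2) (5,3) (6,0) (6,1) (6,2) (6,3)] -> total=8
Click 2 (5,2) count=1: revealed 0 new [(none)] -> total=8
Click 3 (6,1) count=0: revealed 0 new [(none)] -> total=8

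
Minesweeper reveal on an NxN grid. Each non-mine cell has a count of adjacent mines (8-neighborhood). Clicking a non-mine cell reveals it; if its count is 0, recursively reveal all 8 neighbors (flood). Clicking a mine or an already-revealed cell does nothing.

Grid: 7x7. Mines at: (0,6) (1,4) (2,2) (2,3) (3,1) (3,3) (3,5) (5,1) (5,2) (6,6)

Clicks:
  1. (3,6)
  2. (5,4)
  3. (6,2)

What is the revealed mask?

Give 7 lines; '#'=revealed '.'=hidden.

Click 1 (3,6) count=1: revealed 1 new [(3,6)] -> total=1
Click 2 (5,4) count=0: revealed 9 new [(4,3) (4,4) (4,5) (5,3) (5,4) (5,5) (6,3) (6,4) (6,5)] -> total=10
Click 3 (6,2) count=2: revealed 1 new [(6,2)] -> total=11

Answer: .......
.......
.......
......#
...###.
...###.
..####.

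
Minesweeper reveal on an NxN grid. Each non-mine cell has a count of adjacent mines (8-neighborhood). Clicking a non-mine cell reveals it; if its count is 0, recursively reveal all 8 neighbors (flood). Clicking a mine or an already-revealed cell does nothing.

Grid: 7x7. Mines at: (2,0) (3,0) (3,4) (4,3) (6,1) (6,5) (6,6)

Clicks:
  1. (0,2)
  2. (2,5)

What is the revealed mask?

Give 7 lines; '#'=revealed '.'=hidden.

Answer: #######
#######
.######
.###.##
.....##
.....##
.......

Derivation:
Click 1 (0,2) count=0: revealed 29 new [(0,0) (0,1) (0,2) (0,3) (0,4) (0,5) (0,6) (1,0) (1,1) (1,2) (1,3) (1,4) (1,5) (1,6) (2,1) (2,2) (2,3) (2,4) (2,5) (2,6) (3,1) (3,2) (3,3) (3,5) (3,6) (4,5) (4,6) (5,5) (5,6)] -> total=29
Click 2 (2,5) count=1: revealed 0 new [(none)] -> total=29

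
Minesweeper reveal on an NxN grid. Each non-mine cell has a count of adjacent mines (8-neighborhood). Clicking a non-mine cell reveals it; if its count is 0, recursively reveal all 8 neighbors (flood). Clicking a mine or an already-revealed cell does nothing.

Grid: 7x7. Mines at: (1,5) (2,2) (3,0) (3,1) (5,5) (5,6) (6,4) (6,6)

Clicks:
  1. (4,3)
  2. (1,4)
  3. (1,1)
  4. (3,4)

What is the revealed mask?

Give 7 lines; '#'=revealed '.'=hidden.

Click 1 (4,3) count=0: revealed 25 new [(2,3) (2,4) (2,5) (2,6) (3,2) (3,3) (3,4) (3,5) (3,6) (4,0) (4,1) (4,2) (4,3) (4,4) (4,5) (4,6) (5,0) (5,1) (5,2) (5,3) (5,4) (6,0) (6,1) (6,2) (6,3)] -> total=25
Click 2 (1,4) count=1: revealed 1 new [(1,4)] -> total=26
Click 3 (1,1) count=1: revealed 1 new [(1,1)] -> total=27
Click 4 (3,4) count=0: revealed 0 new [(none)] -> total=27

Answer: .......
.#..#..
...####
..#####
#######
#####..
####...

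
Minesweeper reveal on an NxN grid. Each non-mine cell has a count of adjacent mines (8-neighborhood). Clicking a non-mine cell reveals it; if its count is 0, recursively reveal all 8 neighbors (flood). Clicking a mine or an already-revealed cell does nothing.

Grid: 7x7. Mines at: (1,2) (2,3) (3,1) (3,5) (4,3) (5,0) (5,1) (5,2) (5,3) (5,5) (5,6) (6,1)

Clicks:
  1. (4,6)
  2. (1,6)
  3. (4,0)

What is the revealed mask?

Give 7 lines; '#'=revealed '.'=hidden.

Answer: ...####
...####
....###
.......
#.....#
.......
.......

Derivation:
Click 1 (4,6) count=3: revealed 1 new [(4,6)] -> total=1
Click 2 (1,6) count=0: revealed 11 new [(0,3) (0,4) (0,5) (0,6) (1,3) (1,4) (1,5) (1,6) (2,4) (2,5) (2,6)] -> total=12
Click 3 (4,0) count=3: revealed 1 new [(4,0)] -> total=13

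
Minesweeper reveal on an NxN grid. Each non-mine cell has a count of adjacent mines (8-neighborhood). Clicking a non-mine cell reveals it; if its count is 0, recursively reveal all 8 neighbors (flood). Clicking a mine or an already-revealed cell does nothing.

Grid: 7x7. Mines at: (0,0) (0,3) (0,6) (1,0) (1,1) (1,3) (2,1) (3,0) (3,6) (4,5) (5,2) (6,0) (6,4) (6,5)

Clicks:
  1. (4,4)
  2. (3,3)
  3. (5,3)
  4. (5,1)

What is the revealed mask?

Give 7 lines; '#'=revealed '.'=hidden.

Answer: .......
.......
..###..
..###..
..###..
.#.#...
.......

Derivation:
Click 1 (4,4) count=1: revealed 1 new [(4,4)] -> total=1
Click 2 (3,3) count=0: revealed 8 new [(2,2) (2,3) (2,4) (3,2) (3,3) (3,4) (4,2) (4,3)] -> total=9
Click 3 (5,3) count=2: revealed 1 new [(5,3)] -> total=10
Click 4 (5,1) count=2: revealed 1 new [(5,1)] -> total=11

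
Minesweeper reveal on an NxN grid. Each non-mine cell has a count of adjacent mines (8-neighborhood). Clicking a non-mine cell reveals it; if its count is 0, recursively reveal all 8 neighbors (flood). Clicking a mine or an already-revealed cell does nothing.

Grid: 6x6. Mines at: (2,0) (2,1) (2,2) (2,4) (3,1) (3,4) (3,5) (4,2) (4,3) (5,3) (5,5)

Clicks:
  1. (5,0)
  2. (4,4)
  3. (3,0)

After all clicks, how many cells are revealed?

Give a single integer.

Click 1 (5,0) count=0: revealed 4 new [(4,0) (4,1) (5,0) (5,1)] -> total=4
Click 2 (4,4) count=5: revealed 1 new [(4,4)] -> total=5
Click 3 (3,0) count=3: revealed 1 new [(3,0)] -> total=6

Answer: 6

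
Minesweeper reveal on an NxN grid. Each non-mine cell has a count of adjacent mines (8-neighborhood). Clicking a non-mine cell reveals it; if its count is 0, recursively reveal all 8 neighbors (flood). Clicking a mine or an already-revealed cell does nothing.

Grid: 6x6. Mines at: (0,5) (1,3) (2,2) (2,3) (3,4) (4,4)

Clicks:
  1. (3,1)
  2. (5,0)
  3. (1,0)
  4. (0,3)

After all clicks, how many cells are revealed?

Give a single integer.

Answer: 21

Derivation:
Click 1 (3,1) count=1: revealed 1 new [(3,1)] -> total=1
Click 2 (5,0) count=0: revealed 19 new [(0,0) (0,1) (0,2) (1,0) (1,1) (1,2) (2,0) (2,1) (3,0) (3,2) (3,3) (4,0) (4,1) (4,2) (4,3) (5,0) (5,1) (5,2) (5,3)] -> total=20
Click 3 (1,0) count=0: revealed 0 new [(none)] -> total=20
Click 4 (0,3) count=1: revealed 1 new [(0,3)] -> total=21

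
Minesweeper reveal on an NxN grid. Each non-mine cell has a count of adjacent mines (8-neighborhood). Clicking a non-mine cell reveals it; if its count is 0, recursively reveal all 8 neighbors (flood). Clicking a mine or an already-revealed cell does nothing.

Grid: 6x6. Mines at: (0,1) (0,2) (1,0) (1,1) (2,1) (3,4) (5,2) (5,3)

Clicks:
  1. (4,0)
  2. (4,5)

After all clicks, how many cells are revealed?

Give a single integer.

Answer: 7

Derivation:
Click 1 (4,0) count=0: revealed 6 new [(3,0) (3,1) (4,0) (4,1) (5,0) (5,1)] -> total=6
Click 2 (4,5) count=1: revealed 1 new [(4,5)] -> total=7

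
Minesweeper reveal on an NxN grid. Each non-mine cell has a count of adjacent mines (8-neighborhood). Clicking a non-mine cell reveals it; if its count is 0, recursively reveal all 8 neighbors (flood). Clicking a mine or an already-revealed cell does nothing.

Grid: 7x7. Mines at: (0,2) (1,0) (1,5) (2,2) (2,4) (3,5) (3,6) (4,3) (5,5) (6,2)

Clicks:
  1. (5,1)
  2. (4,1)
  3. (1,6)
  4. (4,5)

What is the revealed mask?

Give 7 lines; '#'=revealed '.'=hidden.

Click 1 (5,1) count=1: revealed 1 new [(5,1)] -> total=1
Click 2 (4,1) count=0: revealed 12 new [(2,0) (2,1) (3,0) (3,1) (3,2) (4,0) (4,1) (4,2) (5,0) (5,2) (6,0) (6,1)] -> total=13
Click 3 (1,6) count=1: revealed 1 new [(1,6)] -> total=14
Click 4 (4,5) count=3: revealed 1 new [(4,5)] -> total=15

Answer: .......
......#
##.....
###....
###..#.
###....
##.....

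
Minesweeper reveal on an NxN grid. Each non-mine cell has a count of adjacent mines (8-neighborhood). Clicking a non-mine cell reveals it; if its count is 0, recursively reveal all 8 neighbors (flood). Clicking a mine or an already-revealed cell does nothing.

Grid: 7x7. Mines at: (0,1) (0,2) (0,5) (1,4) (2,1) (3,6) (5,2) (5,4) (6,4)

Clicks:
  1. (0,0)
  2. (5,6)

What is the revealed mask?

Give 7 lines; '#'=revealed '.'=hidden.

Click 1 (0,0) count=1: revealed 1 new [(0,0)] -> total=1
Click 2 (5,6) count=0: revealed 6 new [(4,5) (4,6) (5,5) (5,6) (6,5) (6,6)] -> total=7

Answer: #......
.......
.......
.......
.....##
.....##
.....##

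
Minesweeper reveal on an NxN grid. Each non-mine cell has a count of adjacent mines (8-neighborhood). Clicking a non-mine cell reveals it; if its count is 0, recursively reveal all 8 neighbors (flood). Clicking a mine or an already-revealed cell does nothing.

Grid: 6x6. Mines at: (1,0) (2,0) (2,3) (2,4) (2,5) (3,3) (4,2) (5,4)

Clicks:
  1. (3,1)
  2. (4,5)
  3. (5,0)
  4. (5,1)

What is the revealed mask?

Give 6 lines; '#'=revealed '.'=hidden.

Answer: ......
......
......
##....
##...#
##....

Derivation:
Click 1 (3,1) count=2: revealed 1 new [(3,1)] -> total=1
Click 2 (4,5) count=1: revealed 1 new [(4,5)] -> total=2
Click 3 (5,0) count=0: revealed 5 new [(3,0) (4,0) (4,1) (5,0) (5,1)] -> total=7
Click 4 (5,1) count=1: revealed 0 new [(none)] -> total=7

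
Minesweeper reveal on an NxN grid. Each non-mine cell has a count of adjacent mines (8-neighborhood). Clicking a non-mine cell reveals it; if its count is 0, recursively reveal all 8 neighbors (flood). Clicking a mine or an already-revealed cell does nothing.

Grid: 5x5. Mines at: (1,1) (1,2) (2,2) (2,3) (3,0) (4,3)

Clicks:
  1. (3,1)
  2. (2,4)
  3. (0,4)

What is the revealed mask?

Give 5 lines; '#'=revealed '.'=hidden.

Answer: ...##
...##
....#
.#...
.....

Derivation:
Click 1 (3,1) count=2: revealed 1 new [(3,1)] -> total=1
Click 2 (2,4) count=1: revealed 1 new [(2,4)] -> total=2
Click 3 (0,4) count=0: revealed 4 new [(0,3) (0,4) (1,3) (1,4)] -> total=6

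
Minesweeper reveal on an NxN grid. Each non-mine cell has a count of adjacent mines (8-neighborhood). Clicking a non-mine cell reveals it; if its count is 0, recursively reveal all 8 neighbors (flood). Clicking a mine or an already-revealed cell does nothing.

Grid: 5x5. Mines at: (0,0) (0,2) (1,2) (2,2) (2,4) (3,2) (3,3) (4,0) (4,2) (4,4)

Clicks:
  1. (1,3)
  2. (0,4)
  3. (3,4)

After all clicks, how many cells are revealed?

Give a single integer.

Click 1 (1,3) count=4: revealed 1 new [(1,3)] -> total=1
Click 2 (0,4) count=0: revealed 3 new [(0,3) (0,4) (1,4)] -> total=4
Click 3 (3,4) count=3: revealed 1 new [(3,4)] -> total=5

Answer: 5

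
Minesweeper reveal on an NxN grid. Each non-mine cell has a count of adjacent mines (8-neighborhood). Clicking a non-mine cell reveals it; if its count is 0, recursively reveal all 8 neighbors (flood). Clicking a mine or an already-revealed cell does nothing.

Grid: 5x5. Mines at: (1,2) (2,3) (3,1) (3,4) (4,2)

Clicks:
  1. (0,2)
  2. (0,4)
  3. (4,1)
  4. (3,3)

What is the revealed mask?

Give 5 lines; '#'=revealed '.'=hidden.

Click 1 (0,2) count=1: revealed 1 new [(0,2)] -> total=1
Click 2 (0,4) count=0: revealed 4 new [(0,3) (0,4) (1,3) (1,4)] -> total=5
Click 3 (4,1) count=2: revealed 1 new [(4,1)] -> total=6
Click 4 (3,3) count=3: revealed 1 new [(3,3)] -> total=7

Answer: ..###
...##
.....
...#.
.#...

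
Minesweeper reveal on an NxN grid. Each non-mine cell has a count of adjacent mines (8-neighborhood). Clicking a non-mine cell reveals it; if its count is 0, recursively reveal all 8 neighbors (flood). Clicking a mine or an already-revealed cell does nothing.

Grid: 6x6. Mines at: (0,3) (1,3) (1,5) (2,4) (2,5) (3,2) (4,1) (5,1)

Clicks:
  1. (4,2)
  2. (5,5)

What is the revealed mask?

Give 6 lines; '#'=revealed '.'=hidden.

Answer: ......
......
......
...###
..####
..####

Derivation:
Click 1 (4,2) count=3: revealed 1 new [(4,2)] -> total=1
Click 2 (5,5) count=0: revealed 10 new [(3,3) (3,4) (3,5) (4,3) (4,4) (4,5) (5,2) (5,3) (5,4) (5,5)] -> total=11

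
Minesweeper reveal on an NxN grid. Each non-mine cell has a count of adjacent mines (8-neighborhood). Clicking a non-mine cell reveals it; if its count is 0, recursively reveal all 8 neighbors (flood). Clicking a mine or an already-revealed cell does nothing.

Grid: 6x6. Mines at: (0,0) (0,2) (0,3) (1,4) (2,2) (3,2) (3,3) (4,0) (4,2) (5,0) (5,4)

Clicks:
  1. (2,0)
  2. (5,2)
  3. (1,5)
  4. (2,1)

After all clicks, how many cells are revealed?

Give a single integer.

Click 1 (2,0) count=0: revealed 6 new [(1,0) (1,1) (2,0) (2,1) (3,0) (3,1)] -> total=6
Click 2 (5,2) count=1: revealed 1 new [(5,2)] -> total=7
Click 3 (1,5) count=1: revealed 1 new [(1,5)] -> total=8
Click 4 (2,1) count=2: revealed 0 new [(none)] -> total=8

Answer: 8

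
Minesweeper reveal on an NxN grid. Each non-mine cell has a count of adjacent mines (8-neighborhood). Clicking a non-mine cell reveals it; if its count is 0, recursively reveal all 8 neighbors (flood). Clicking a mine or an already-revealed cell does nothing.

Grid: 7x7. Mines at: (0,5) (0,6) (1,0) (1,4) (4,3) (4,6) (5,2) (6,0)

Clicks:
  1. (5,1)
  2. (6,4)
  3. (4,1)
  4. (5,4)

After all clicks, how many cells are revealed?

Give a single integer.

Click 1 (5,1) count=2: revealed 1 new [(5,1)] -> total=1
Click 2 (6,4) count=0: revealed 8 new [(5,3) (5,4) (5,5) (5,6) (6,3) (6,4) (6,5) (6,6)] -> total=9
Click 3 (4,1) count=1: revealed 1 new [(4,1)] -> total=10
Click 4 (5,4) count=1: revealed 0 new [(none)] -> total=10

Answer: 10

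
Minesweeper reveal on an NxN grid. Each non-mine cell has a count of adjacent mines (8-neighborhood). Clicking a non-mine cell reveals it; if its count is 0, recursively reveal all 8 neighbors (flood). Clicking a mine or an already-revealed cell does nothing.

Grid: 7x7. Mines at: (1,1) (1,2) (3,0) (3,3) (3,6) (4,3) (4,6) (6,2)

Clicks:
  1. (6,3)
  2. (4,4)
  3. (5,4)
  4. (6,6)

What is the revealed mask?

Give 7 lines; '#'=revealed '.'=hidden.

Click 1 (6,3) count=1: revealed 1 new [(6,3)] -> total=1
Click 2 (4,4) count=2: revealed 1 new [(4,4)] -> total=2
Click 3 (5,4) count=1: revealed 1 new [(5,4)] -> total=3
Click 4 (6,6) count=0: revealed 6 new [(5,3) (5,5) (5,6) (6,4) (6,5) (6,6)] -> total=9

Answer: .......
.......
.......
.......
....#..
...####
...####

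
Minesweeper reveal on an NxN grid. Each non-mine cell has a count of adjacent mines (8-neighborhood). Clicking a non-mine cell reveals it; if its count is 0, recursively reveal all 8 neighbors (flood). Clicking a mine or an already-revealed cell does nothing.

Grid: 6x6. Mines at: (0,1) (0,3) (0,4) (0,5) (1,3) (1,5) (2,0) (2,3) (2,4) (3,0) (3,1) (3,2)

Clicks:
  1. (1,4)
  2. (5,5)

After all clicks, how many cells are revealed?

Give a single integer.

Answer: 16

Derivation:
Click 1 (1,4) count=7: revealed 1 new [(1,4)] -> total=1
Click 2 (5,5) count=0: revealed 15 new [(3,3) (3,4) (3,5) (4,0) (4,1) (4,2) (4,3) (4,4) (4,5) (5,0) (5,1) (5,2) (5,3) (5,4) (5,5)] -> total=16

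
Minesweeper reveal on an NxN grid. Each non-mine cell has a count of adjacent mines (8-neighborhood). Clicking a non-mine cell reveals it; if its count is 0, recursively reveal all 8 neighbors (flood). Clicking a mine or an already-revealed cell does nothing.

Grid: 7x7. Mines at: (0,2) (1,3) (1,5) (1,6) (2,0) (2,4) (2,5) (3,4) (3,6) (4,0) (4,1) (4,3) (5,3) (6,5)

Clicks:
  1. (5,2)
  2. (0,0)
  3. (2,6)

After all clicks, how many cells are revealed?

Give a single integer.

Click 1 (5,2) count=3: revealed 1 new [(5,2)] -> total=1
Click 2 (0,0) count=0: revealed 4 new [(0,0) (0,1) (1,0) (1,1)] -> total=5
Click 3 (2,6) count=4: revealed 1 new [(2,6)] -> total=6

Answer: 6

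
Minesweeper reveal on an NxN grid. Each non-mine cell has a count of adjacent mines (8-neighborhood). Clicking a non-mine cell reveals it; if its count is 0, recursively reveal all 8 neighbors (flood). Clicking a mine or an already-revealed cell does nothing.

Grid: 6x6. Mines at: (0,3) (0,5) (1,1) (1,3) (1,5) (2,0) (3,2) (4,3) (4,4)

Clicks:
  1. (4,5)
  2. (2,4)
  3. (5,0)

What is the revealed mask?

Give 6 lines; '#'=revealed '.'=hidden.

Answer: ......
......
....#.
##....
###..#
###...

Derivation:
Click 1 (4,5) count=1: revealed 1 new [(4,5)] -> total=1
Click 2 (2,4) count=2: revealed 1 new [(2,4)] -> total=2
Click 3 (5,0) count=0: revealed 8 new [(3,0) (3,1) (4,0) (4,1) (4,2) (5,0) (5,1) (5,2)] -> total=10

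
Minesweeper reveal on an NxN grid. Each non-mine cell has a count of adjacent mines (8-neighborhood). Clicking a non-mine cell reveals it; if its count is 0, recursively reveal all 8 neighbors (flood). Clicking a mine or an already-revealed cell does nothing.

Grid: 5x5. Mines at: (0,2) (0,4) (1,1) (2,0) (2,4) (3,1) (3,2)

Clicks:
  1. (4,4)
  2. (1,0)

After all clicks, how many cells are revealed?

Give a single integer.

Click 1 (4,4) count=0: revealed 4 new [(3,3) (3,4) (4,3) (4,4)] -> total=4
Click 2 (1,0) count=2: revealed 1 new [(1,0)] -> total=5

Answer: 5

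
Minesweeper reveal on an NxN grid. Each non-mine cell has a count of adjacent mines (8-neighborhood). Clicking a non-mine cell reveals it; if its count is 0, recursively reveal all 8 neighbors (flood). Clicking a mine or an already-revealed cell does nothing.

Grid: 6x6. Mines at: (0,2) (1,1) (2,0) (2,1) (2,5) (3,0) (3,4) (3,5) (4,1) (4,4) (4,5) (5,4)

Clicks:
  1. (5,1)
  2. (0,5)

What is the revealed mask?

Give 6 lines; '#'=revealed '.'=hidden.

Answer: ...###
...###
......
......
......
.#....

Derivation:
Click 1 (5,1) count=1: revealed 1 new [(5,1)] -> total=1
Click 2 (0,5) count=0: revealed 6 new [(0,3) (0,4) (0,5) (1,3) (1,4) (1,5)] -> total=7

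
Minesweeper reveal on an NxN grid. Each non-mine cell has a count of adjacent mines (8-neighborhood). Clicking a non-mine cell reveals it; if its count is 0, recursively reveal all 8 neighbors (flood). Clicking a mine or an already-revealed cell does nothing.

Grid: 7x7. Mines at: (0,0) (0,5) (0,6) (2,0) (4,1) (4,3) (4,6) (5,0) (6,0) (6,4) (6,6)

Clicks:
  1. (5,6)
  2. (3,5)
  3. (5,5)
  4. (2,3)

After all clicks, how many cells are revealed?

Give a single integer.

Answer: 24

Derivation:
Click 1 (5,6) count=2: revealed 1 new [(5,6)] -> total=1
Click 2 (3,5) count=1: revealed 1 new [(3,5)] -> total=2
Click 3 (5,5) count=3: revealed 1 new [(5,5)] -> total=3
Click 4 (2,3) count=0: revealed 21 new [(0,1) (0,2) (0,3) (0,4) (1,1) (1,2) (1,3) (1,4) (1,5) (1,6) (2,1) (2,2) (2,3) (2,4) (2,5) (2,6) (3,1) (3,2) (3,3) (3,4) (3,6)] -> total=24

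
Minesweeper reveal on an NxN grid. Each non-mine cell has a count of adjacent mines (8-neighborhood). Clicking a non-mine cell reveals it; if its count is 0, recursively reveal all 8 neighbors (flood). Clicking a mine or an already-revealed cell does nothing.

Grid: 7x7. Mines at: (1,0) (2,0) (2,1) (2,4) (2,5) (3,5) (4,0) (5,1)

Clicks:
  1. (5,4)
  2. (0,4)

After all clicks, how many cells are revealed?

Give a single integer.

Click 1 (5,4) count=0: revealed 18 new [(3,2) (3,3) (3,4) (4,2) (4,3) (4,4) (4,5) (4,6) (5,2) (5,3) (5,4) (5,5) (5,6) (6,2) (6,3) (6,4) (6,5) (6,6)] -> total=18
Click 2 (0,4) count=0: revealed 12 new [(0,1) (0,2) (0,3) (0,4) (0,5) (0,6) (1,1) (1,2) (1,3) (1,4) (1,5) (1,6)] -> total=30

Answer: 30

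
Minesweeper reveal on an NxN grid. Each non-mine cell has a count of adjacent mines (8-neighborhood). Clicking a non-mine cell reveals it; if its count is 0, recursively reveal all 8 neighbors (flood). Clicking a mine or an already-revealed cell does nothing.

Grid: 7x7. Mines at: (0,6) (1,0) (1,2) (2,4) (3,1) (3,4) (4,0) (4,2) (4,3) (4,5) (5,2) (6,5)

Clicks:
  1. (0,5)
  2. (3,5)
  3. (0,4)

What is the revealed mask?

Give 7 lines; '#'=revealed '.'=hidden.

Answer: ...###.
...###.
.......
.....#.
.......
.......
.......

Derivation:
Click 1 (0,5) count=1: revealed 1 new [(0,5)] -> total=1
Click 2 (3,5) count=3: revealed 1 new [(3,5)] -> total=2
Click 3 (0,4) count=0: revealed 5 new [(0,3) (0,4) (1,3) (1,4) (1,5)] -> total=7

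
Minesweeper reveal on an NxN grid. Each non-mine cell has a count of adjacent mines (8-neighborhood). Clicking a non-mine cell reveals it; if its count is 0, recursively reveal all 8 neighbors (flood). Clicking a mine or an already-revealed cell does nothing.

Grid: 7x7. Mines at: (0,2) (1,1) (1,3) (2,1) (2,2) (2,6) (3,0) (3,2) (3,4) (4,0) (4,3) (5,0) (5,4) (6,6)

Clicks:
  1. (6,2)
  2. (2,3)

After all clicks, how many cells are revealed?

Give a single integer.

Answer: 7

Derivation:
Click 1 (6,2) count=0: revealed 6 new [(5,1) (5,2) (5,3) (6,1) (6,2) (6,3)] -> total=6
Click 2 (2,3) count=4: revealed 1 new [(2,3)] -> total=7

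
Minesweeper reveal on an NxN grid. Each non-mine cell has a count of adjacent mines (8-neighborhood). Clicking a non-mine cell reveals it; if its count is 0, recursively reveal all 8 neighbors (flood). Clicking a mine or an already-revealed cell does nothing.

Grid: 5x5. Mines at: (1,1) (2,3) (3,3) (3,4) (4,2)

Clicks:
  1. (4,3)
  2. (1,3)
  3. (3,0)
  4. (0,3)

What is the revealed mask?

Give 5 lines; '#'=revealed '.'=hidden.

Answer: ..###
..###
##...
##...
##.#.

Derivation:
Click 1 (4,3) count=3: revealed 1 new [(4,3)] -> total=1
Click 2 (1,3) count=1: revealed 1 new [(1,3)] -> total=2
Click 3 (3,0) count=0: revealed 6 new [(2,0) (2,1) (3,0) (3,1) (4,0) (4,1)] -> total=8
Click 4 (0,3) count=0: revealed 5 new [(0,2) (0,3) (0,4) (1,2) (1,4)] -> total=13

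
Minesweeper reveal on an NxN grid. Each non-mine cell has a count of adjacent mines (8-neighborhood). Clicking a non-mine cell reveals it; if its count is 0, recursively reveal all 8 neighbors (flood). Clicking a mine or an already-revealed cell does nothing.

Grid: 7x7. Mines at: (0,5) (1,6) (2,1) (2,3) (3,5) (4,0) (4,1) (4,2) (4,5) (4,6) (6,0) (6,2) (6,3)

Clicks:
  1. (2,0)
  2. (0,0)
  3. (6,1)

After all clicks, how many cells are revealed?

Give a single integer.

Click 1 (2,0) count=1: revealed 1 new [(2,0)] -> total=1
Click 2 (0,0) count=0: revealed 10 new [(0,0) (0,1) (0,2) (0,3) (0,4) (1,0) (1,1) (1,2) (1,3) (1,4)] -> total=11
Click 3 (6,1) count=2: revealed 1 new [(6,1)] -> total=12

Answer: 12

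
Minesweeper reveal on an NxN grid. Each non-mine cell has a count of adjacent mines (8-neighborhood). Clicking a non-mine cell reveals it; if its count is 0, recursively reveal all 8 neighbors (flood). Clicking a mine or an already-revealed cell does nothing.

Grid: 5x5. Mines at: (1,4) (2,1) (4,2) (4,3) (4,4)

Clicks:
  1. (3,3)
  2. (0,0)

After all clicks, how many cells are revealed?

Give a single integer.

Answer: 9

Derivation:
Click 1 (3,3) count=3: revealed 1 new [(3,3)] -> total=1
Click 2 (0,0) count=0: revealed 8 new [(0,0) (0,1) (0,2) (0,3) (1,0) (1,1) (1,2) (1,3)] -> total=9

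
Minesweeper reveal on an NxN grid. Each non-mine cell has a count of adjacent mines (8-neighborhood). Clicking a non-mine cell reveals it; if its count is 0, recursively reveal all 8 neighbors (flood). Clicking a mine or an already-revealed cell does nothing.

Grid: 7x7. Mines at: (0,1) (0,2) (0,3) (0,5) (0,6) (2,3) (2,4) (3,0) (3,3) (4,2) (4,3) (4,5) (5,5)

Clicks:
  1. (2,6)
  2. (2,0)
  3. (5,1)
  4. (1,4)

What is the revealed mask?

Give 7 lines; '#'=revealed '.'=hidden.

Click 1 (2,6) count=0: revealed 6 new [(1,5) (1,6) (2,5) (2,6) (3,5) (3,6)] -> total=6
Click 2 (2,0) count=1: revealed 1 new [(2,0)] -> total=7
Click 3 (5,1) count=1: revealed 1 new [(5,1)] -> total=8
Click 4 (1,4) count=4: revealed 1 new [(1,4)] -> total=9

Answer: .......
....###
#....##
.....##
.......
.#.....
.......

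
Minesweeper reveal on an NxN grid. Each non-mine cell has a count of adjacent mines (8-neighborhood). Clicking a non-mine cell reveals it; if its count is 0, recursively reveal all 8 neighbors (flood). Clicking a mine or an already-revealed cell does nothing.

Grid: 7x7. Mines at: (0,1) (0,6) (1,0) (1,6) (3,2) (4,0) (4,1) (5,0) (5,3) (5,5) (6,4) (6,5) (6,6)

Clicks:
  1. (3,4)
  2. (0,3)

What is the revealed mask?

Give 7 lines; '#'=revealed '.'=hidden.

Answer: ..####.
..####.
..#####
...####
...####
.......
.......

Derivation:
Click 1 (3,4) count=0: revealed 21 new [(0,2) (0,3) (0,4) (0,5) (1,2) (1,3) (1,4) (1,5) (2,2) (2,3) (2,4) (2,5) (2,6) (3,3) (3,4) (3,5) (3,6) (4,3) (4,4) (4,5) (4,6)] -> total=21
Click 2 (0,3) count=0: revealed 0 new [(none)] -> total=21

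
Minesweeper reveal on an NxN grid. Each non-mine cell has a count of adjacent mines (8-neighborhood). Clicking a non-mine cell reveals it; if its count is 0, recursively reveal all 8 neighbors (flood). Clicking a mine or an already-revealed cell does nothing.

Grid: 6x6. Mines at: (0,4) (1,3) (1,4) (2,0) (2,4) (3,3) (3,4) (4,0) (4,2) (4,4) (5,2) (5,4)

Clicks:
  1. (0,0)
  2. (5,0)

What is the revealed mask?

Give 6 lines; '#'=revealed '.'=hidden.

Answer: ###...
###...
......
......
......
#.....

Derivation:
Click 1 (0,0) count=0: revealed 6 new [(0,0) (0,1) (0,2) (1,0) (1,1) (1,2)] -> total=6
Click 2 (5,0) count=1: revealed 1 new [(5,0)] -> total=7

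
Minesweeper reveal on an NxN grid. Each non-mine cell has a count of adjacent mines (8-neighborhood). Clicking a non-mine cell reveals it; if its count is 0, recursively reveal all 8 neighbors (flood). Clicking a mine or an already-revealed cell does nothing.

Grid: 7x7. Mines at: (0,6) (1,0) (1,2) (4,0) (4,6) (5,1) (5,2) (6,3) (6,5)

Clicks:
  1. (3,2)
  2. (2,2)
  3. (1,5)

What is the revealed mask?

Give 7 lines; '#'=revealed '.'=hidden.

Click 1 (3,2) count=0: revealed 27 new [(0,3) (0,4) (0,5) (1,3) (1,4) (1,5) (1,6) (2,1) (2,2) (2,3) (2,4) (2,5) (2,6) (3,1) (3,2) (3,3) (3,4) (3,5) (3,6) (4,1) (4,2) (4,3) (4,4) (4,5) (5,3) (5,4) (5,5)] -> total=27
Click 2 (2,2) count=1: revealed 0 new [(none)] -> total=27
Click 3 (1,5) count=1: revealed 0 new [(none)] -> total=27

Answer: ...###.
...####
.######
.######
.#####.
...###.
.......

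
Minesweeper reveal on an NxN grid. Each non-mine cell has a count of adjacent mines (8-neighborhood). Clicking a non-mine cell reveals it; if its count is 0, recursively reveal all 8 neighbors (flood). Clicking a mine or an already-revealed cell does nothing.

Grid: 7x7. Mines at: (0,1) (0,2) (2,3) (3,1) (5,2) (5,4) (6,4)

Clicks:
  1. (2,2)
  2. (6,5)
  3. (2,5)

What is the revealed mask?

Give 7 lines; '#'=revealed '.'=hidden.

Answer: ...####
...####
..#.###
....###
....###
.....##
.....##

Derivation:
Click 1 (2,2) count=2: revealed 1 new [(2,2)] -> total=1
Click 2 (6,5) count=2: revealed 1 new [(6,5)] -> total=2
Click 3 (2,5) count=0: revealed 20 new [(0,3) (0,4) (0,5) (0,6) (1,3) (1,4) (1,5) (1,6) (2,4) (2,5) (2,6) (3,4) (3,5) (3,6) (4,4) (4,5) (4,6) (5,5) (5,6) (6,6)] -> total=22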